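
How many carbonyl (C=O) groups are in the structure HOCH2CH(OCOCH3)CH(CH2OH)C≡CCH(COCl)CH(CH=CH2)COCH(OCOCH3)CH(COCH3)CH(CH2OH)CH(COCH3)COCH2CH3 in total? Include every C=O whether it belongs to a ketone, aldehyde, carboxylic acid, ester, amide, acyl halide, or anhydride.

CH(OCOCH3): ester, 1 C=O (running total 1).
CH(COCl): acyl halide, 1 C=O (running total 2).
CO: ketone, 1 C=O (running total 3).
CH(OCOCH3): ester, 1 C=O (running total 4).
CH(COCH3): ketone, 1 C=O (running total 5).
CH(COCH3): ketone, 1 C=O (running total 6).
CO: ketone, 1 C=O (running total 7).

7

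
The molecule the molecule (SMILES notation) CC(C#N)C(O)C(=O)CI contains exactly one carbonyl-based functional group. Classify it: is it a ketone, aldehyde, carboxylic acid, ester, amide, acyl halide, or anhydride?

The carbonyl is in the CO segment: –C(=O)– with carbon on both sides → ketone.

ketone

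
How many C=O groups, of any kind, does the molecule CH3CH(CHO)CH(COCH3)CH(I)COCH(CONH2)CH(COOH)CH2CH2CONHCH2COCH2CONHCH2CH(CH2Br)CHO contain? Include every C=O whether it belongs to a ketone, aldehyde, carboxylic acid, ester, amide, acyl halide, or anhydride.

CH(CHO): aldehyde, 1 C=O (running total 1).
CH(COCH3): ketone, 1 C=O (running total 2).
CO: ketone, 1 C=O (running total 3).
CH(CONH2): amide, 1 C=O (running total 4).
CH(COOH): carboxylic acid, 1 C=O (running total 5).
CH2CONHCH2: amide, 1 C=O (running total 6).
CO: ketone, 1 C=O (running total 7).
CH2CONHCH2: amide, 1 C=O (running total 8).
CHO: aldehyde, 1 C=O (running total 9).

9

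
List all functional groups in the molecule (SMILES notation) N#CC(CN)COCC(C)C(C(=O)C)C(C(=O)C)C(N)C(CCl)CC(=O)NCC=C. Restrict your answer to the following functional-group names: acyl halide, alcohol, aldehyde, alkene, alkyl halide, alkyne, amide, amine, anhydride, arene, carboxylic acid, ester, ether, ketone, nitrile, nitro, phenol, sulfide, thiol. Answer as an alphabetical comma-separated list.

Working along the chain:
  N≡C: N≡C–: carbon triple-bonded to nitrogen → nitrile.
  CH(CH2NH2): pendant –CH2NH2: N on sp³ C, no adjacent C=O → amine.
  CH2OCH2: C–O–C with sp³ carbons on both sides and no adjacent C=O → ether.
  CH(COCH3): pendant –COCH3: carbonyl C bonded to two carbons → ketone.
  CH(COCH3): pendant –COCH3: carbonyl C bonded to two carbons → ketone.
  CH(NH2): –NH2 on an sp³ carbon with no adjacent C=O → amine.
  CH(CH2Cl): pendant –CH2X: halogen on sp³ carbon → alkyl halide.
  CH2CONHCH2: –C(=O)–N– linkage → amide (the N is not an amine).
  CH=CH2: C=C double bond → alkene.

alkene, alkyl halide, amide, amine, ether, ketone, nitrile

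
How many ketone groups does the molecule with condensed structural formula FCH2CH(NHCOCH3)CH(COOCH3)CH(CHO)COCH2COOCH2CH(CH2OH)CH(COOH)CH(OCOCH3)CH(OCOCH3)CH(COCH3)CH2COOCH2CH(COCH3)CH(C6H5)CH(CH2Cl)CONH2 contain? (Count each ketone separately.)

3

Taking each segment in turn:
  FCH2: halogen on an sp³ carbon → alkyl halide.
  CH(NHCOCH3): pendant –NHC(=O)CH3: N bonded to a carbonyl → amide (not amine).
  CH(COOCH3): pendant –COOCH3: carbonyl C bonded to C and –OCH3 → ester.
  CH(CHO): pendant –CHO: carbonyl C bonded to C and H → aldehyde.
  CO: –C(=O)– with carbon on both sides → ketone.
  CH2COOCH2: –C(=O)–O–C with C on the carbonyl side → ester.
  CH(CH2OH): pendant –CH2OH on an sp³ backbone C → alcohol.
  CH(COOH): pendant –COOH: carbonyl C bonded to C and –OH → carboxylic acid.
  CH(OCOCH3): pendant –OC(=O)CH3: an acyloxy group → ester.
  CH(OCOCH3): pendant –OC(=O)CH3: an acyloxy group → ester.
  CH(COCH3): pendant –COCH3: carbonyl C bonded to two carbons → ketone.
  CH2COOCH2: –C(=O)–O–C with C on the carbonyl side → ester.
  CH(COCH3): pendant –COCH3: carbonyl C bonded to two carbons → ketone.
  CH(C6H5): pendant –C6H5: benzene ring → arene.
  CH(CH2Cl): pendant –CH2X: halogen on sp³ carbon → alkyl halide.
  CONH2: –C(=O)NH2: carbonyl C bonded to C and to N → amide (the N is not a separate amine).
Ketone appears at: CO, CH(COCH3), CH(COCH3) → 3.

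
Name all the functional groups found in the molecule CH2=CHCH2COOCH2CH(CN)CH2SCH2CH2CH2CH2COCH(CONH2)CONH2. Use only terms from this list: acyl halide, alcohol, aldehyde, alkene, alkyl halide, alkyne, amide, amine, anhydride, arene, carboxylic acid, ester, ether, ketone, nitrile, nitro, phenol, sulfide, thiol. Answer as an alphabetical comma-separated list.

C=C double bond → alkene.
–C(=O)–O–C with C on the carbonyl side → ester.
pendant –C≡N: nitrile.
C–S–C linkage → sulfide (thioether).
–C(=O)– with carbon on both sides → ketone.
pendant –CONH2: carbonyl C bonded to C and N → amide.
–C(=O)NH2: carbonyl C bonded to C and to N → amide (the N is not a separate amine).

alkene, amide, ester, ketone, nitrile, sulfide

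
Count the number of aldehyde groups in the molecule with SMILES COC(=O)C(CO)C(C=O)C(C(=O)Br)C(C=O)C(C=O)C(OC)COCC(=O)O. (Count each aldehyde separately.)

CH3O–C(=O)–: carbonyl C bonded to C and to –OCH3 → ester (not ketone + ether).
pendant –CH2OH on an sp³ backbone C → alcohol.
pendant –CHO: carbonyl C bonded to C and H → aldehyde.
pendant –C(=O)X: carbonyl C bonded to C and halogen → acyl halide.
pendant –CHO: carbonyl C bonded to C and H → aldehyde.
pendant –CHO: carbonyl C bonded to C and H → aldehyde.
pendant –OCH3: C–O–C with sp³ C, no adjacent C=O → ether.
C–O–C with sp³ carbons on both sides and no adjacent C=O → ether.
–COOH: carbonyl C bonded to –OH and C → carboxylic acid (the –OH is not a separate alcohol).
Aldehyde appears at: CH(CHO), CH(CHO), CH(CHO) → 3.

3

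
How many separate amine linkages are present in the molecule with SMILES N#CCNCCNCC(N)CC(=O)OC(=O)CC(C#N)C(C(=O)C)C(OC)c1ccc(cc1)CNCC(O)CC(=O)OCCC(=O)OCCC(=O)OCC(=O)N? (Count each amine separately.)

4

N≡C–: carbon triple-bonded to nitrogen → nitrile.
C–N–C with sp³ carbons and no adjacent C=O → amine (secondary).
C–N–C with sp³ carbons and no adjacent C=O → amine (secondary).
–NH2 on an sp³ carbon with no adjacent C=O → amine.
two acyl groups sharing one oxygen, –C(=O)–O–C(=O)– → anhydride.
pendant –C≡N: nitrile.
pendant –COCH3: carbonyl C bonded to two carbons → ketone.
pendant –OCH3: C–O–C with sp³ C, no adjacent C=O → ether.
para-disubstituted benzene ring → arene.
C–N–C with sp³ carbons and no adjacent C=O → amine (secondary).
–OH on an sp³ carbon → alcohol (secondary).
–C(=O)–O–C with C on the carbonyl side → ester.
–C(=O)–O–C with C on the carbonyl side → ester.
–C(=O)–O–C with C on the carbonyl side → ester.
–C(=O)NH2: carbonyl C bonded to C and to N → amide (the N is not a separate amine).
Amine appears at: CH2NHCH2, CH2NHCH2, CH(NH2), CH2NHCH2 → 4.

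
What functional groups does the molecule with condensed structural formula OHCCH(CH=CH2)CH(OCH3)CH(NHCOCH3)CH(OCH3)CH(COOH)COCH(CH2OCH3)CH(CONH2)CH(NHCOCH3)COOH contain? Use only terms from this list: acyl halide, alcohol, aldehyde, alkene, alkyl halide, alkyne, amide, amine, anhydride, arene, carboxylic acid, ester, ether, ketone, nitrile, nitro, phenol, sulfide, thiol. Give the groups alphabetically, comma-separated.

terminal –CHO: carbonyl C bonded to H and C → aldehyde.
pendant –CH=CH2: C=C double bond → alkene.
pendant –OCH3: C–O–C with sp³ C, no adjacent C=O → ether.
pendant –NHC(=O)CH3: N bonded to a carbonyl → amide (not amine).
pendant –OCH3: C–O–C with sp³ C, no adjacent C=O → ether.
pendant –COOH: carbonyl C bonded to C and –OH → carboxylic acid.
–C(=O)– with carbon on both sides → ketone.
pendant –CH2OCH3: C–O–C linkage → ether.
pendant –CONH2: carbonyl C bonded to C and N → amide.
pendant –NHC(=O)CH3: N bonded to a carbonyl → amide (not amine).
–COOH: carbonyl C bonded to –OH and C → carboxylic acid (the –OH is not a separate alcohol).

aldehyde, alkene, amide, carboxylic acid, ether, ketone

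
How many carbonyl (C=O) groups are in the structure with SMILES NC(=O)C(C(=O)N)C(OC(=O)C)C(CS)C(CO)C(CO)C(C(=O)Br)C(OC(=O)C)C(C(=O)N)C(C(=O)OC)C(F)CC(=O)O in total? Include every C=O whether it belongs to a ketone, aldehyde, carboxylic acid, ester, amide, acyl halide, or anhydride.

8

H2NCO: amide, 1 C=O (running total 1).
CH(CONH2): amide, 1 C=O (running total 2).
CH(OCOCH3): ester, 1 C=O (running total 3).
CH(COBr): acyl halide, 1 C=O (running total 4).
CH(OCOCH3): ester, 1 C=O (running total 5).
CH(CONH2): amide, 1 C=O (running total 6).
CH(COOCH3): ester, 1 C=O (running total 7).
COOH: carboxylic acid, 1 C=O (running total 8).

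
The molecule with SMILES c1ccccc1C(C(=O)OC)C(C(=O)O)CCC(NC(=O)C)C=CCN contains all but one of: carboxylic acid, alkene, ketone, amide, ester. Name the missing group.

alkene: present (CH=CH — C=C double bond → alkene).
ester: present (CH(COOCH3) — pendant –COOCH3: carbonyl C bonded to C and –OCH3 → ester).
amide: present (CH(NHCOCH3) — pendant –NHC(=O)CH3: N bonded to a carbonyl → amide (not amine)).
carboxylic acid: present (CH(COOH) — pendant –COOH: carbonyl C bonded to C and –OH → carboxylic acid).
ketone: absent. In CH(COOCH3), the C=O is bonded to an –O–C group, which defines an ester, not a ketone. In CH(NHCOCH3), the C=O is bonded to nitrogen, which defines an amide, not a ketone. In CH(COOH), the C=O bears an –OH, making it a carboxylic acid rather than a ketone.

ketone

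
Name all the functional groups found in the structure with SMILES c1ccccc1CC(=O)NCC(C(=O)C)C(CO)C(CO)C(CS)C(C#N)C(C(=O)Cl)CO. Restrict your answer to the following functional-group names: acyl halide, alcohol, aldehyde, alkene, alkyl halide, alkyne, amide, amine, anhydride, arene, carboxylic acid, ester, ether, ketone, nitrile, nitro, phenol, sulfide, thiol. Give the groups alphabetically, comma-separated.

Reading the structure from left to right:
  C6H5: C6H5– phenyl ring → arene.
  CH2CONHCH2: –C(=O)–N– linkage → amide (the N is not an amine).
  CH(COCH3): pendant –COCH3: carbonyl C bonded to two carbons → ketone.
  CH(CH2OH): pendant –CH2OH on an sp³ backbone C → alcohol.
  CH(CH2OH): pendant –CH2OH on an sp³ backbone C → alcohol.
  CH(CH2SH): pendant –CH2SH → thiol.
  CH(CN): pendant –C≡N: nitrile.
  CH(COCl): pendant –C(=O)X: carbonyl C bonded to C and halogen → acyl halide.
  CH2OH: –OH on an sp³ carbon → alcohol.

acyl halide, alcohol, amide, arene, ketone, nitrile, thiol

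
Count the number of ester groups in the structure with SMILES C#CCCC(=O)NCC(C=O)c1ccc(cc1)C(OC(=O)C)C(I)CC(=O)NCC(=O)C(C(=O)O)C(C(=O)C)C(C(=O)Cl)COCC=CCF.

1

C≡C triple bond → alkyne.
–C(=O)–N– linkage → amide (the N is not an amine).
pendant –CHO: carbonyl C bonded to C and H → aldehyde.
para-disubstituted benzene ring → arene.
pendant –OC(=O)CH3: an acyloxy group → ester.
halogen on an sp³ carbon → alkyl halide.
–C(=O)–N– linkage → amide (the N is not an amine).
–C(=O)– with carbon on both sides → ketone.
pendant –COOH: carbonyl C bonded to C and –OH → carboxylic acid.
pendant –COCH3: carbonyl C bonded to two carbons → ketone.
pendant –C(=O)X: carbonyl C bonded to C and halogen → acyl halide.
C–O–C with sp³ carbons on both sides and no adjacent C=O → ether.
C=C double bond → alkene.
halogen on an sp³ carbon → alkyl halide.
Ester appears at: CH(OCOCH3) → 1.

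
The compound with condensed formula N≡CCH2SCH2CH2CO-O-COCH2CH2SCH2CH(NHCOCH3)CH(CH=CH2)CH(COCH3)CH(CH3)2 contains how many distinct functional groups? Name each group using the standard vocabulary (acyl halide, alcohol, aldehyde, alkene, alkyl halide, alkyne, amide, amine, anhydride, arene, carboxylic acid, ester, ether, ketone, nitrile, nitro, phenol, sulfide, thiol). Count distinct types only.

Working along the chain:
  N≡C: N≡C–: carbon triple-bonded to nitrogen → nitrile.
  CH2SCH2: C–S–C linkage → sulfide (thioether).
  CH2CO-O-COCH2: two acyl groups sharing one oxygen, –C(=O)–O–C(=O)– → anhydride.
  CH2SCH2: C–S–C linkage → sulfide (thioether).
  CH(NHCOCH3): pendant –NHC(=O)CH3: N bonded to a carbonyl → amide (not amine).
  CH(CH=CH2): pendant –CH=CH2: C=C double bond → alkene.
  CH(COCH3): pendant –COCH3: carbonyl C bonded to two carbons → ketone.
Distinct types present: alkene, amide, anhydride, ketone, nitrile, sulfide.

6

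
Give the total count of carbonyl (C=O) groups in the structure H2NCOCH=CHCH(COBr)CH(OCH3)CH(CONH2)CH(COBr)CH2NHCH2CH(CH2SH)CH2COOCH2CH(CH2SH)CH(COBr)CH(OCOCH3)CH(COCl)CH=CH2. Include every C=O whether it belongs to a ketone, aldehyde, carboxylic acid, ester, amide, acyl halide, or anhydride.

8

H2NCO: amide, 1 C=O (running total 1).
CH(COBr): acyl halide, 1 C=O (running total 2).
CH(CONH2): amide, 1 C=O (running total 3).
CH(COBr): acyl halide, 1 C=O (running total 4).
CH2COOCH2: ester, 1 C=O (running total 5).
CH(COBr): acyl halide, 1 C=O (running total 6).
CH(OCOCH3): ester, 1 C=O (running total 7).
CH(COCl): acyl halide, 1 C=O (running total 8).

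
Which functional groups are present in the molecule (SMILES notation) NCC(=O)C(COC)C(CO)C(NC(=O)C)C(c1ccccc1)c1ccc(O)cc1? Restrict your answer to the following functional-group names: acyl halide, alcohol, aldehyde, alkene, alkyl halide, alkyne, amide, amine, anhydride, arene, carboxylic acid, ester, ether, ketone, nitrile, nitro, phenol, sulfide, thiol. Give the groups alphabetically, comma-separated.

alcohol, amide, amine, arene, ether, ketone, phenol

Taking each segment in turn:
  H2NCH2: –NH2 on an sp³ carbon with no adjacent C=O → amine.
  CO: –C(=O)– with carbon on both sides → ketone.
  CH(CH2OCH3): pendant –CH2OCH3: C–O–C linkage → ether.
  CH(CH2OH): pendant –CH2OH on an sp³ backbone C → alcohol.
  CH(NHCOCH3): pendant –NHC(=O)CH3: N bonded to a carbonyl → amide (not amine).
  CH(C6H5): pendant –C6H5: benzene ring → arene.
  C6H4OH: –OH attached directly to an aromatic ring → phenol (not alcohol); the ring itself is an arene.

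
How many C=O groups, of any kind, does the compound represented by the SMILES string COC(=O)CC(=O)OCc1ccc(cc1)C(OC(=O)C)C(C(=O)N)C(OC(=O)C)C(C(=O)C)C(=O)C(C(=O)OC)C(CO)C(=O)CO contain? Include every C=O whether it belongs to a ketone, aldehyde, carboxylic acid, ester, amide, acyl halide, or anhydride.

CH3OOC: ester, 1 C=O (running total 1).
CH2COOCH2: ester, 1 C=O (running total 2).
CH(OCOCH3): ester, 1 C=O (running total 3).
CH(CONH2): amide, 1 C=O (running total 4).
CH(OCOCH3): ester, 1 C=O (running total 5).
CH(COCH3): ketone, 1 C=O (running total 6).
CO: ketone, 1 C=O (running total 7).
CH(COOCH3): ester, 1 C=O (running total 8).
CO: ketone, 1 C=O (running total 9).

9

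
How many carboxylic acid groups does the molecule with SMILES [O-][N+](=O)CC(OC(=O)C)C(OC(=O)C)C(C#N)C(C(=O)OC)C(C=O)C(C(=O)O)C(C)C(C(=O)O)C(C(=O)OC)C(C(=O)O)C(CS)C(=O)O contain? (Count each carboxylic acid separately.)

4

Working along the chain:
  O2NCH2: –NO2 on carbon → nitro group.
  CH(OCOCH3): pendant –OC(=O)CH3: an acyloxy group → ester.
  CH(OCOCH3): pendant –OC(=O)CH3: an acyloxy group → ester.
  CH(CN): pendant –C≡N: nitrile.
  CH(COOCH3): pendant –COOCH3: carbonyl C bonded to C and –OCH3 → ester.
  CH(CHO): pendant –CHO: carbonyl C bonded to C and H → aldehyde.
  CH(COOH): pendant –COOH: carbonyl C bonded to C and –OH → carboxylic acid.
  CH(COOH): pendant –COOH: carbonyl C bonded to C and –OH → carboxylic acid.
  CH(COOCH3): pendant –COOCH3: carbonyl C bonded to C and –OCH3 → ester.
  CH(COOH): pendant –COOH: carbonyl C bonded to C and –OH → carboxylic acid.
  CH(CH2SH): pendant –CH2SH → thiol.
  COOH: –COOH: carbonyl C bonded to –OH and C → carboxylic acid (the –OH is not a separate alcohol).
Carboxylic acid appears at: CH(COOH), CH(COOH), CH(COOH), COOH → 4.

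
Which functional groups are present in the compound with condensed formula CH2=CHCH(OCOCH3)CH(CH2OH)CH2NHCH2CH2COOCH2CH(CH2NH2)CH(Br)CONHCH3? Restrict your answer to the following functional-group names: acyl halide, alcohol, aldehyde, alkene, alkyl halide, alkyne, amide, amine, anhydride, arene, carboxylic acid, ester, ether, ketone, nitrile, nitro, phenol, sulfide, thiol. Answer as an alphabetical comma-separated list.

Taking each segment in turn:
  CH2=CH: C=C double bond → alkene.
  CH(OCOCH3): pendant –OC(=O)CH3: an acyloxy group → ester.
  CH(CH2OH): pendant –CH2OH on an sp³ backbone C → alcohol.
  CH2NHCH2: C–N–C with sp³ carbons and no adjacent C=O → amine (secondary).
  CH2COOCH2: –C(=O)–O–C with C on the carbonyl side → ester.
  CH(CH2NH2): pendant –CH2NH2: N on sp³ C, no adjacent C=O → amine.
  CH(Br): halogen on an sp³ carbon → alkyl halide.
  CONHCH3: –C(=O)NHCH3: carbonyl C bonded to C and to N → amide (the N is not an amine).

alcohol, alkene, alkyl halide, amide, amine, ester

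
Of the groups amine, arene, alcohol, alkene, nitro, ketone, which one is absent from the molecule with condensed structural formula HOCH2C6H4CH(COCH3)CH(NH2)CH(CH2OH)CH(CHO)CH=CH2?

nitro

arene: present (C6H4 — para-disubstituted benzene ring → arene).
alkene: present (CH=CH2 — C=C double bond → alkene).
ketone: present (CH(COCH3) — pendant –COCH3: carbonyl C bonded to two carbons → ketone).
amine: present (CH(NH2) — –NH2 on an sp³ carbon with no adjacent C=O → amine).
alcohol: present (HOCH2 — HO– on an sp³ carbon → alcohol).
nitro: no segment matches this pattern.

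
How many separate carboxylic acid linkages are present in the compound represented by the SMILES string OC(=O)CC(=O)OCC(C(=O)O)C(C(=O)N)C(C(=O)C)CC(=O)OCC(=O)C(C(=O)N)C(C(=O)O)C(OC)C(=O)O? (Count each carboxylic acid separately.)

Working along the chain:
  HOOC: –COOH: carbonyl C bonded to –OH and C → carboxylic acid (the –OH is not a separate alcohol).
  CH2COOCH2: –C(=O)–O–C with C on the carbonyl side → ester.
  CH(COOH): pendant –COOH: carbonyl C bonded to C and –OH → carboxylic acid.
  CH(CONH2): pendant –CONH2: carbonyl C bonded to C and N → amide.
  CH(COCH3): pendant –COCH3: carbonyl C bonded to two carbons → ketone.
  CH2COOCH2: –C(=O)–O–C with C on the carbonyl side → ester.
  CO: –C(=O)– with carbon on both sides → ketone.
  CH(CONH2): pendant –CONH2: carbonyl C bonded to C and N → amide.
  CH(COOH): pendant –COOH: carbonyl C bonded to C and –OH → carboxylic acid.
  CH(OCH3): pendant –OCH3: C–O–C with sp³ C, no adjacent C=O → ether.
  COOH: –COOH: carbonyl C bonded to –OH and C → carboxylic acid (the –OH is not a separate alcohol).
Carboxylic acid appears at: HOOC, CH(COOH), CH(COOH), COOH → 4.

4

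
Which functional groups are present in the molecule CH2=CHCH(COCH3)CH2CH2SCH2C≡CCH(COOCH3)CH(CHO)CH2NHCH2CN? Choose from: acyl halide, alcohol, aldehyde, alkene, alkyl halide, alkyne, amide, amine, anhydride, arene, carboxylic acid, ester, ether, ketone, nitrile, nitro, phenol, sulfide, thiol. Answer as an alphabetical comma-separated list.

Working along the chain:
  CH2=CH: C=C double bond → alkene.
  CH(COCH3): pendant –COCH3: carbonyl C bonded to two carbons → ketone.
  CH2SCH2: C–S–C linkage → sulfide (thioether).
  C≡C: C≡C triple bond → alkyne.
  CH(COOCH3): pendant –COOCH3: carbonyl C bonded to C and –OCH3 → ester.
  CH(CHO): pendant –CHO: carbonyl C bonded to C and H → aldehyde.
  CH2NHCH2: C–N–C with sp³ carbons and no adjacent C=O → amine (secondary).
  CN: –C≡N: carbon triple-bonded to nitrogen → nitrile.

aldehyde, alkene, alkyne, amine, ester, ketone, nitrile, sulfide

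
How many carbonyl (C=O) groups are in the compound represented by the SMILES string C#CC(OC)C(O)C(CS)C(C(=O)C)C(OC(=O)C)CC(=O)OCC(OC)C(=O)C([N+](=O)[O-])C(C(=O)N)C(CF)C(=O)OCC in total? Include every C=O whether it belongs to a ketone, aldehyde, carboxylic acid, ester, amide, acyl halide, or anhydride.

6

CH(COCH3): ketone, 1 C=O (running total 1).
CH(OCOCH3): ester, 1 C=O (running total 2).
CH2COOCH2: ester, 1 C=O (running total 3).
CO: ketone, 1 C=O (running total 4).
CH(CONH2): amide, 1 C=O (running total 5).
COOCH2CH3: ester, 1 C=O (running total 6).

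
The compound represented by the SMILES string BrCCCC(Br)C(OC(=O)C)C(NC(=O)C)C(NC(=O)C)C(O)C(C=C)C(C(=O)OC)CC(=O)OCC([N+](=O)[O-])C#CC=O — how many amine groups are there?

0

halogen on an sp³ carbon → alkyl halide.
halogen on an sp³ carbon → alkyl halide.
pendant –OC(=O)CH3: an acyloxy group → ester.
pendant –NHC(=O)CH3: N bonded to a carbonyl → amide (not amine).
pendant –NHC(=O)CH3: N bonded to a carbonyl → amide (not amine).
–OH on an sp³ carbon → alcohol (secondary).
pendant –CH=CH2: C=C double bond → alkene.
pendant –COOCH3: carbonyl C bonded to C and –OCH3 → ester.
–C(=O)–O–C with C on the carbonyl side → ester.
–NO2 on an sp³ carbon → nitro (the N=O is not a carbonyl).
C≡C triple bond → alkyne.
terminal –CHO: carbonyl C bonded to H and C → aldehyde.
No segment is a amine: CH(NHCOCH3) is amide, not amine; CH(NHCOCH3) is amide, not amine; CH(NO2) is nitro, not amine. → 0.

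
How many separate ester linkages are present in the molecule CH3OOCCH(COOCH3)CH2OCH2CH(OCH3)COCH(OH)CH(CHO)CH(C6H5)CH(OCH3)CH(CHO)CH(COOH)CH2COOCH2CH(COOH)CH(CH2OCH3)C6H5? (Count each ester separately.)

3

Working along the chain:
  CH3OOC: CH3O–C(=O)–: carbonyl C bonded to C and to –OCH3 → ester (not ketone + ether).
  CH(COOCH3): pendant –COOCH3: carbonyl C bonded to C and –OCH3 → ester.
  CH2OCH2: C–O–C with sp³ carbons on both sides and no adjacent C=O → ether.
  CH(OCH3): pendant –OCH3: C–O–C with sp³ C, no adjacent C=O → ether.
  CO: –C(=O)– with carbon on both sides → ketone.
  CH(OH): –OH on an sp³ carbon → alcohol (secondary).
  CH(CHO): pendant –CHO: carbonyl C bonded to C and H → aldehyde.
  CH(C6H5): pendant –C6H5: benzene ring → arene.
  CH(OCH3): pendant –OCH3: C–O–C with sp³ C, no adjacent C=O → ether.
  CH(CHO): pendant –CHO: carbonyl C bonded to C and H → aldehyde.
  CH(COOH): pendant –COOH: carbonyl C bonded to C and –OH → carboxylic acid.
  CH2COOCH2: –C(=O)–O–C with C on the carbonyl side → ester.
  CH(COOH): pendant –COOH: carbonyl C bonded to C and –OH → carboxylic acid.
  CH(CH2OCH3): pendant –CH2OCH3: C–O–C linkage → ether.
  C6H5: –C6H5 phenyl ring → arene.
Ester appears at: CH3OOC, CH(COOCH3), CH2COOCH2 → 3.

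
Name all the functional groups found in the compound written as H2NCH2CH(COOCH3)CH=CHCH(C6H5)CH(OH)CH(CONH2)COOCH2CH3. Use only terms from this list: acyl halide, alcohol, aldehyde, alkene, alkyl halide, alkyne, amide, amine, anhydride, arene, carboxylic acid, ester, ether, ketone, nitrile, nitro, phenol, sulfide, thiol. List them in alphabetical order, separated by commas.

–NH2 on an sp³ carbon with no adjacent C=O → amine.
pendant –COOCH3: carbonyl C bonded to C and –OCH3 → ester.
C=C double bond → alkene.
pendant –C6H5: benzene ring → arene.
–OH on an sp³ carbon → alcohol (secondary).
pendant –CONH2: carbonyl C bonded to C and N → amide.
–C(=O)OCH2CH3: carbonyl C bonded to C and to –OEt → ester.

alcohol, alkene, amide, amine, arene, ester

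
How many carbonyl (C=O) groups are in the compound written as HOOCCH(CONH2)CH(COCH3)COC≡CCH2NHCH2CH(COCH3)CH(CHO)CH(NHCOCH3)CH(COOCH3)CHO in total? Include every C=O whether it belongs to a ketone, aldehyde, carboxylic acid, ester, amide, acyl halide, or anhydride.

9

HOOC: carboxylic acid, 1 C=O (running total 1).
CH(CONH2): amide, 1 C=O (running total 2).
CH(COCH3): ketone, 1 C=O (running total 3).
CO: ketone, 1 C=O (running total 4).
CH(COCH3): ketone, 1 C=O (running total 5).
CH(CHO): aldehyde, 1 C=O (running total 6).
CH(NHCOCH3): amide, 1 C=O (running total 7).
CH(COOCH3): ester, 1 C=O (running total 8).
CHO: aldehyde, 1 C=O (running total 9).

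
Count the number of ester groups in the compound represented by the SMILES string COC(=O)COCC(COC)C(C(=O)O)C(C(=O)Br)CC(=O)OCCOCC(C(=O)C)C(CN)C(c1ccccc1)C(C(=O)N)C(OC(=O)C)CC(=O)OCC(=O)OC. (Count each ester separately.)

5

CH3O–C(=O)–: carbonyl C bonded to C and to –OCH3 → ester (not ketone + ether).
C–O–C with sp³ carbons on both sides and no adjacent C=O → ether.
pendant –CH2OCH3: C–O–C linkage → ether.
pendant –COOH: carbonyl C bonded to C and –OH → carboxylic acid.
pendant –C(=O)X: carbonyl C bonded to C and halogen → acyl halide.
–C(=O)–O–C with C on the carbonyl side → ester.
C–O–C with sp³ carbons on both sides and no adjacent C=O → ether.
pendant –COCH3: carbonyl C bonded to two carbons → ketone.
pendant –CH2NH2: N on sp³ C, no adjacent C=O → amine.
pendant –C6H5: benzene ring → arene.
pendant –CONH2: carbonyl C bonded to C and N → amide.
pendant –OC(=O)CH3: an acyloxy group → ester.
–C(=O)–O–C with C on the carbonyl side → ester.
–C(=O)OCH3: carbonyl C bonded to C and to –OCH3 → ester (not ketone + ether).
Ester appears at: CH3OOC, CH2COOCH2, CH(OCOCH3), CH2COOCH2, COOCH3 → 5.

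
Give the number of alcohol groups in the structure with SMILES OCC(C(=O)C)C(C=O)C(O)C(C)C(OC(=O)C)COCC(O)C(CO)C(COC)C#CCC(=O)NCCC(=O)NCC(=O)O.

HO– on an sp³ carbon → alcohol.
pendant –COCH3: carbonyl C bonded to two carbons → ketone.
pendant –CHO: carbonyl C bonded to C and H → aldehyde.
–OH on an sp³ carbon → alcohol (secondary).
pendant –OC(=O)CH3: an acyloxy group → ester.
C–O–C with sp³ carbons on both sides and no adjacent C=O → ether.
–OH on an sp³ carbon → alcohol (secondary).
pendant –CH2OH on an sp³ backbone C → alcohol.
pendant –CH2OCH3: C–O–C linkage → ether.
C≡C triple bond → alkyne.
–C(=O)–N– linkage → amide (the N is not an amine).
–C(=O)–N– linkage → amide (the N is not an amine).
–COOH: carbonyl C bonded to –OH and C → carboxylic acid (the –OH is not a separate alcohol).
Alcohol appears at: HOCH2, CH(OH), CH(OH), CH(CH2OH) → 4.

4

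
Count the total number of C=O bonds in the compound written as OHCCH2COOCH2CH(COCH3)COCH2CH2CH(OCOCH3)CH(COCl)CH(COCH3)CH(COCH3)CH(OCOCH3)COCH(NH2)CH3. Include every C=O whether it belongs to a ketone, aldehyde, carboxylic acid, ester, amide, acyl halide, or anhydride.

10

OHC: aldehyde, 1 C=O (running total 1).
CH2COOCH2: ester, 1 C=O (running total 2).
CH(COCH3): ketone, 1 C=O (running total 3).
CO: ketone, 1 C=O (running total 4).
CH(OCOCH3): ester, 1 C=O (running total 5).
CH(COCl): acyl halide, 1 C=O (running total 6).
CH(COCH3): ketone, 1 C=O (running total 7).
CH(COCH3): ketone, 1 C=O (running total 8).
CH(OCOCH3): ester, 1 C=O (running total 9).
CO: ketone, 1 C=O (running total 10).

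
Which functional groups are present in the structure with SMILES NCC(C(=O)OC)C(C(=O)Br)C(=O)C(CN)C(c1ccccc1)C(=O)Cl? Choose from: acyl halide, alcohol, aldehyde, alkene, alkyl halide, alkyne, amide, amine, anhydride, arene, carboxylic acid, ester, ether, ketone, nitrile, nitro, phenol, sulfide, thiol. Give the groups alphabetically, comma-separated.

acyl halide, amine, arene, ester, ketone

Reading the structure from left to right:
  H2NCH2: –NH2 on an sp³ carbon with no adjacent C=O → amine.
  CH(COOCH3): pendant –COOCH3: carbonyl C bonded to C and –OCH3 → ester.
  CH(COBr): pendant –C(=O)X: carbonyl C bonded to C and halogen → acyl halide.
  CO: –C(=O)– with carbon on both sides → ketone.
  CH(CH2NH2): pendant –CH2NH2: N on sp³ C, no adjacent C=O → amine.
  CH(C6H5): pendant –C6H5: benzene ring → arene.
  COCl: –C(=O)Cl: carbonyl C bonded to C and to a halogen → acyl halide (not alkyl halide).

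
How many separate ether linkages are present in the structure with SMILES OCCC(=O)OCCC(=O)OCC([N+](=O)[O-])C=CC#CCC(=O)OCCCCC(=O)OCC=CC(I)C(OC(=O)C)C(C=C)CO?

0

HO– on an sp³ carbon → alcohol.
–C(=O)–O–C with C on the carbonyl side → ester.
–C(=O)–O–C with C on the carbonyl side → ester.
–NO2 on an sp³ carbon → nitro (the N=O is not a carbonyl).
C=C double bond → alkene.
C≡C triple bond → alkyne.
–C(=O)–O–C with C on the carbonyl side → ester.
–C(=O)–O–C with C on the carbonyl side → ester.
C=C double bond → alkene.
halogen on an sp³ carbon → alkyl halide.
pendant –OC(=O)CH3: an acyloxy group → ester.
pendant –CH=CH2: C=C double bond → alkene.
–OH on an sp³ carbon → alcohol.
No segment is a ether: HOCH2 is alcohol, not ether; CH2COOCH2 is ester, not ether; CH2COOCH2 is ester, not ether. → 0.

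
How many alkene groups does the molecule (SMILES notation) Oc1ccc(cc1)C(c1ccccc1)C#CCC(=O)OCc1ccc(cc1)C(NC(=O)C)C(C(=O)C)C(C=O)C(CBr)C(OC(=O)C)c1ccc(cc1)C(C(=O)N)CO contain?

0

–OH attached directly to an aromatic ring → phenol (not alcohol); the ring itself is an arene.
pendant –C6H5: benzene ring → arene.
C≡C triple bond → alkyne.
–C(=O)–O–C with C on the carbonyl side → ester.
para-disubstituted benzene ring → arene.
pendant –NHC(=O)CH3: N bonded to a carbonyl → amide (not amine).
pendant –COCH3: carbonyl C bonded to two carbons → ketone.
pendant –CHO: carbonyl C bonded to C and H → aldehyde.
pendant –CH2X: halogen on sp³ carbon → alkyl halide.
pendant –OC(=O)CH3: an acyloxy group → ester.
para-disubstituted benzene ring → arene.
pendant –CONH2: carbonyl C bonded to C and N → amide.
–OH on an sp³ carbon → alcohol.
No segment is a alkene: HOC6H4 is arene/phenol, not alkene; CH(C6H5) is arene, not alkene; C≡C is alkyne, not alkene. → 0.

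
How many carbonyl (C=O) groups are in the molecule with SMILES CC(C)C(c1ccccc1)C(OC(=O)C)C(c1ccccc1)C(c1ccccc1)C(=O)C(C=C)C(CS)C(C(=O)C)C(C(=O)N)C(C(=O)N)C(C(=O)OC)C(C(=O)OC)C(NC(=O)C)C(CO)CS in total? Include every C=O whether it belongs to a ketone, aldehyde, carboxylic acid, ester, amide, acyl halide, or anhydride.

CH(OCOCH3): ester, 1 C=O (running total 1).
CO: ketone, 1 C=O (running total 2).
CH(COCH3): ketone, 1 C=O (running total 3).
CH(CONH2): amide, 1 C=O (running total 4).
CH(CONH2): amide, 1 C=O (running total 5).
CH(COOCH3): ester, 1 C=O (running total 6).
CH(COOCH3): ester, 1 C=O (running total 7).
CH(NHCOCH3): amide, 1 C=O (running total 8).

8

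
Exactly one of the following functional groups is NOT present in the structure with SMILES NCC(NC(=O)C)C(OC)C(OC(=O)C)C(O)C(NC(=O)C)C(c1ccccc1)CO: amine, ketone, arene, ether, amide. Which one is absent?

arene: present (CH(C6H5) — pendant –C6H5: benzene ring → arene).
amine: present (H2NCH2 — –NH2 on an sp³ carbon with no adjacent C=O → amine).
amide: present (CH(NHCOCH3) — pendant –NHC(=O)CH3: N bonded to a carbonyl → amide (not amine)).
ether: present (CH(OCH3) — pendant –OCH3: C–O–C with sp³ C, no adjacent C=O → ether).
ketone: absent. In CH(OCOCH3), the C=O is bonded to an –O–C group, which defines an ester, not a ketone. In CH(NHCOCH3), the C=O is bonded to nitrogen, which defines an amide, not a ketone.

ketone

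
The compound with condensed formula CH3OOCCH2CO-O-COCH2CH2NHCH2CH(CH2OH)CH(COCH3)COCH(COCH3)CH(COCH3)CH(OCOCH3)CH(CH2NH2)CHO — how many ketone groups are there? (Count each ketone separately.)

4

CH3O–C(=O)–: carbonyl C bonded to C and to –OCH3 → ester (not ketone + ether).
two acyl groups sharing one oxygen, –C(=O)–O–C(=O)– → anhydride.
C–N–C with sp³ carbons and no adjacent C=O → amine (secondary).
pendant –CH2OH on an sp³ backbone C → alcohol.
pendant –COCH3: carbonyl C bonded to two carbons → ketone.
–C(=O)– with carbon on both sides → ketone.
pendant –COCH3: carbonyl C bonded to two carbons → ketone.
pendant –COCH3: carbonyl C bonded to two carbons → ketone.
pendant –OC(=O)CH3: an acyloxy group → ester.
pendant –CH2NH2: N on sp³ C, no adjacent C=O → amine.
terminal –CHO: carbonyl C bonded to H and C → aldehyde.
Ketone appears at: CH(COCH3), CO, CH(COCH3), CH(COCH3) → 4.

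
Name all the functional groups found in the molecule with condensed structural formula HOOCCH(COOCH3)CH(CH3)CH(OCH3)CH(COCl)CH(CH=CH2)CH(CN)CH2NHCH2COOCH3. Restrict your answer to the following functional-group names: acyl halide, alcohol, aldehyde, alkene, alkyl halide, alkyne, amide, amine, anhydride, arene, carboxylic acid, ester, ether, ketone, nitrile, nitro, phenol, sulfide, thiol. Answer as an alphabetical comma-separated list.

acyl halide, alkene, amine, carboxylic acid, ester, ether, nitrile

Reading the structure from left to right:
  HOOC: –COOH: carbonyl C bonded to –OH and C → carboxylic acid (the –OH is not a separate alcohol).
  CH(COOCH3): pendant –COOCH3: carbonyl C bonded to C and –OCH3 → ester.
  CH(OCH3): pendant –OCH3: C–O–C with sp³ C, no adjacent C=O → ether.
  CH(COCl): pendant –C(=O)X: carbonyl C bonded to C and halogen → acyl halide.
  CH(CH=CH2): pendant –CH=CH2: C=C double bond → alkene.
  CH(CN): pendant –C≡N: nitrile.
  CH2NHCH2: C–N–C with sp³ carbons and no adjacent C=O → amine (secondary).
  COOCH3: –C(=O)OCH3: carbonyl C bonded to C and to –OCH3 → ester (not ketone + ether).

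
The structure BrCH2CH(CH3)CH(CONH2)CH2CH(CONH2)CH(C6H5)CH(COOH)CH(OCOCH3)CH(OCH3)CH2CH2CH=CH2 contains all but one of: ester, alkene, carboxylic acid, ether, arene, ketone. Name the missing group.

alkene: present (CH=CH2 — C=C double bond → alkene).
arene: present (CH(C6H5) — pendant –C6H5: benzene ring → arene).
ether: present (CH(OCH3) — pendant –OCH3: C–O–C with sp³ C, no adjacent C=O → ether).
ester: present (CH(OCOCH3) — pendant –OC(=O)CH3: an acyloxy group → ester).
carboxylic acid: present (CH(COOH) — pendant –COOH: carbonyl C bonded to C and –OH → carboxylic acid).
ketone: absent. In CH(OCOCH3), the C=O is bonded to an –O–C group, which defines an ester, not a ketone. In CH(CONH2), the C=O is bonded to nitrogen, which defines an amide, not a ketone. In CH(COOH), the C=O bears an –OH, making it a carboxylic acid rather than a ketone.

ketone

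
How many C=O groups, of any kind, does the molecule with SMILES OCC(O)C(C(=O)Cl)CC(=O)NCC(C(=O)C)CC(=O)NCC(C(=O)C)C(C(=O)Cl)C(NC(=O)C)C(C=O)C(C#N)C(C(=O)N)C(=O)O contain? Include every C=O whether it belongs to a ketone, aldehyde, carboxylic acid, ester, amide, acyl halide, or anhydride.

CH(COCl): acyl halide, 1 C=O (running total 1).
CH2CONHCH2: amide, 1 C=O (running total 2).
CH(COCH3): ketone, 1 C=O (running total 3).
CH2CONHCH2: amide, 1 C=O (running total 4).
CH(COCH3): ketone, 1 C=O (running total 5).
CH(COCl): acyl halide, 1 C=O (running total 6).
CH(NHCOCH3): amide, 1 C=O (running total 7).
CH(CHO): aldehyde, 1 C=O (running total 8).
CH(CONH2): amide, 1 C=O (running total 9).
COOH: carboxylic acid, 1 C=O (running total 10).

10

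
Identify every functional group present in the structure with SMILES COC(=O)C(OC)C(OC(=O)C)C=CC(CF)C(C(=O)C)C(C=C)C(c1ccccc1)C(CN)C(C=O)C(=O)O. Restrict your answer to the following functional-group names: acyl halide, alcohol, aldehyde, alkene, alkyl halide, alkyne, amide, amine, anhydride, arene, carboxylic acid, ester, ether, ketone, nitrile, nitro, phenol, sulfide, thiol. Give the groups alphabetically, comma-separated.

Taking each segment in turn:
  CH3OOC: CH3O–C(=O)–: carbonyl C bonded to C and to –OCH3 → ester (not ketone + ether).
  CH(OCH3): pendant –OCH3: C–O–C with sp³ C, no adjacent C=O → ether.
  CH(OCOCH3): pendant –OC(=O)CH3: an acyloxy group → ester.
  CH=CH: C=C double bond → alkene.
  CH(CH2F): pendant –CH2X: halogen on sp³ carbon → alkyl halide.
  CH(COCH3): pendant –COCH3: carbonyl C bonded to two carbons → ketone.
  CH(CH=CH2): pendant –CH=CH2: C=C double bond → alkene.
  CH(C6H5): pendant –C6H5: benzene ring → arene.
  CH(CH2NH2): pendant –CH2NH2: N on sp³ C, no adjacent C=O → amine.
  CH(CHO): pendant –CHO: carbonyl C bonded to C and H → aldehyde.
  COOH: –COOH: carbonyl C bonded to –OH and C → carboxylic acid (the –OH is not a separate alcohol).

aldehyde, alkene, alkyl halide, amine, arene, carboxylic acid, ester, ether, ketone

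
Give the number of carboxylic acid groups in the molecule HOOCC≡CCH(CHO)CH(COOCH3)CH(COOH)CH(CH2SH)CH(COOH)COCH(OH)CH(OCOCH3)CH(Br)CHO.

3

–COOH: carbonyl C bonded to –OH and C → carboxylic acid (the –OH is not a separate alcohol).
C≡C triple bond → alkyne.
pendant –CHO: carbonyl C bonded to C and H → aldehyde.
pendant –COOCH3: carbonyl C bonded to C and –OCH3 → ester.
pendant –COOH: carbonyl C bonded to C and –OH → carboxylic acid.
pendant –CH2SH → thiol.
pendant –COOH: carbonyl C bonded to C and –OH → carboxylic acid.
–C(=O)– with carbon on both sides → ketone.
–OH on an sp³ carbon → alcohol (secondary).
pendant –OC(=O)CH3: an acyloxy group → ester.
halogen on an sp³ carbon → alkyl halide.
terminal –CHO: carbonyl C bonded to H and C → aldehyde.
Carboxylic acid appears at: HOOC, CH(COOH), CH(COOH) → 3.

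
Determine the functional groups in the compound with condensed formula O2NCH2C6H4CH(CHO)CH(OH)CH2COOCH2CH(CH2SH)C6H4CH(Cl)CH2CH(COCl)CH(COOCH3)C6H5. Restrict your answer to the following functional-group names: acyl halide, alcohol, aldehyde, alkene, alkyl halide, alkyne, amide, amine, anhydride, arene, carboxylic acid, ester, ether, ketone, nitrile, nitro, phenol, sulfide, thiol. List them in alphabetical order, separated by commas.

–NO2 on carbon → nitro group.
para-disubstituted benzene ring → arene.
pendant –CHO: carbonyl C bonded to C and H → aldehyde.
–OH on an sp³ carbon → alcohol (secondary).
–C(=O)–O–C with C on the carbonyl side → ester.
pendant –CH2SH → thiol.
para-disubstituted benzene ring → arene.
halogen on an sp³ carbon → alkyl halide.
pendant –C(=O)X: carbonyl C bonded to C and halogen → acyl halide.
pendant –COOCH3: carbonyl C bonded to C and –OCH3 → ester.
–C6H5 phenyl ring → arene.

acyl halide, alcohol, aldehyde, alkyl halide, arene, ester, nitro, thiol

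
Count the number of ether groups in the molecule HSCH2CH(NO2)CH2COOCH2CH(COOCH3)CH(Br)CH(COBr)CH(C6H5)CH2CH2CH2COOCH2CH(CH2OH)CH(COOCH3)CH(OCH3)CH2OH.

–SH on an sp³ carbon → thiol.
–NO2 on an sp³ carbon → nitro (the N=O is not a carbonyl).
–C(=O)–O–C with C on the carbonyl side → ester.
pendant –COOCH3: carbonyl C bonded to C and –OCH3 → ester.
halogen on an sp³ carbon → alkyl halide.
pendant –C(=O)X: carbonyl C bonded to C and halogen → acyl halide.
pendant –C6H5: benzene ring → arene.
–C(=O)–O–C with C on the carbonyl side → ester.
pendant –CH2OH on an sp³ backbone C → alcohol.
pendant –COOCH3: carbonyl C bonded to C and –OCH3 → ester.
pendant –OCH3: C–O–C with sp³ C, no adjacent C=O → ether.
–OH on an sp³ carbon → alcohol.
Ether appears at: CH(OCH3) → 1.

1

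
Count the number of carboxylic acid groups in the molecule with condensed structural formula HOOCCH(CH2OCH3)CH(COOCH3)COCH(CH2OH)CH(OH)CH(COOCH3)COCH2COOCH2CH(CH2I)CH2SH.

Working along the chain:
  HOOC: –COOH: carbonyl C bonded to –OH and C → carboxylic acid (the –OH is not a separate alcohol).
  CH(CH2OCH3): pendant –CH2OCH3: C–O–C linkage → ether.
  CH(COOCH3): pendant –COOCH3: carbonyl C bonded to C and –OCH3 → ester.
  CO: –C(=O)– with carbon on both sides → ketone.
  CH(CH2OH): pendant –CH2OH on an sp³ backbone C → alcohol.
  CH(OH): –OH on an sp³ carbon → alcohol (secondary).
  CH(COOCH3): pendant –COOCH3: carbonyl C bonded to C and –OCH3 → ester.
  CO: –C(=O)– with carbon on both sides → ketone.
  CH2COOCH2: –C(=O)–O–C with C on the carbonyl side → ester.
  CH(CH2I): pendant –CH2X: halogen on sp³ carbon → alkyl halide.
  CH2SH: –SH on an sp³ carbon → thiol.
Carboxylic acid appears at: HOOC → 1.

1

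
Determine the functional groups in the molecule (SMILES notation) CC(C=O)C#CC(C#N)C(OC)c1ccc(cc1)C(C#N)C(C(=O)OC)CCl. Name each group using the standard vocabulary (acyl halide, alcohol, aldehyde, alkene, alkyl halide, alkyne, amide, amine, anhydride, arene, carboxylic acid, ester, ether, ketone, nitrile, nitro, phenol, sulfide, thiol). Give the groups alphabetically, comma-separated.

Working along the chain:
  CH(CHO): pendant –CHO: carbonyl C bonded to C and H → aldehyde.
  C≡C: C≡C triple bond → alkyne.
  CH(CN): pendant –C≡N: nitrile.
  CH(OCH3): pendant –OCH3: C–O–C with sp³ C, no adjacent C=O → ether.
  C6H4: para-disubstituted benzene ring → arene.
  CH(CN): pendant –C≡N: nitrile.
  CH(COOCH3): pendant –COOCH3: carbonyl C bonded to C and –OCH3 → ester.
  CH2Cl: halogen on an sp³ carbon → alkyl halide.

aldehyde, alkyl halide, alkyne, arene, ester, ether, nitrile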